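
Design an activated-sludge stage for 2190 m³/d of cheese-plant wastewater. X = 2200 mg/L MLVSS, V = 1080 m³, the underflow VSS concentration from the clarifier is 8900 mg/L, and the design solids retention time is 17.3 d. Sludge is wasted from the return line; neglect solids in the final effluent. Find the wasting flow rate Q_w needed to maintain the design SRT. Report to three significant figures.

Q_w ≈ 15.4 m³/d

θ_c = V·X/(Q_w·X_r) when wasting from the recycle, so Q_w = V·X/(θ_c·X_r) = 1080 × 2200 / (17.3 × 8900) = 15.43 m³/d.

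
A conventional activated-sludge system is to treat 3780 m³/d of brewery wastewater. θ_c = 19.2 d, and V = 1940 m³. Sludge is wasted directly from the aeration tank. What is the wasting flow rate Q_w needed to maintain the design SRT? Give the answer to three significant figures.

Wasting from the aeration tank: Q_w = V / θ_c = 1940 / 19.2 = 101.0 m³/d.

Q_w ≈ 101 m³/d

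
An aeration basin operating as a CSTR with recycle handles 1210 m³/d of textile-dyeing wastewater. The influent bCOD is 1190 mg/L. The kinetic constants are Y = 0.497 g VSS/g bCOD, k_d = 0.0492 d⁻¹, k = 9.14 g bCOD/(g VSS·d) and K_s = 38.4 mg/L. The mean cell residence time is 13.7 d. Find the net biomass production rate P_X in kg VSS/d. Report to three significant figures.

For a completely mixed reactor with recycle the Lawrence–McCarty relation gives S = K_s·(1 + k_d·θ_c) / [θ_c·(Y·k − k_d) − 1] = 38.4 × (1 + 0.0492 × 13.7) / [13.7 × (0.497 × 9.14 − 0.0492) − 1] = 64.28 / 60.56 = 1.061 mg/L.
The observed yield is Y_obs = Y/(1 + k_d·θ_c) = 0.497 / (1 + 0.0492 × 13.7) = 0.497 / 1.674 = 0.2969 g VSS per g bCOD removed.
ΔS = 1190 − 1.06 = 1189 mg/L, so the substrate removal rate is 1210 × 1189/1000 = 1439 kg bCOD/d.
P_X = Y_obs · Q(S₀ − S) = 0.2969 × 1439 = 427.1 kg VSS/d.

P_X ≈ 427 kg VSS/d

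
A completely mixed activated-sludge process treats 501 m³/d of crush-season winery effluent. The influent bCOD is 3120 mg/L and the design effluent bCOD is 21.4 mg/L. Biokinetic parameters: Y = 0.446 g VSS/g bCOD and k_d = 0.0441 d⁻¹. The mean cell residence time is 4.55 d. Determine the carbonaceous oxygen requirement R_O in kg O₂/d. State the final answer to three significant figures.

Correct the yield for decay: Y_obs = Y/(1 + k_d θ_c) = 0.446 / (1 + 0.0441 × 4.55) = 0.446 / 1.201 = 0.3715.
ΔS = 3120 − 21.4 = 3099 mg/L, so the substrate removal rate is 501 × 3099/1000 = 1552 kg bCOD/d.
Biomass synthesised: P_X = Y_obs × 1552 = 576.7 kg VSS/d.
R_O = Q·(S₀ − S) − 1.42·P_X = 1552 − 1.42 × 576.7 = 733.5 kg O₂/d.

R_O ≈ 734 kg O₂/d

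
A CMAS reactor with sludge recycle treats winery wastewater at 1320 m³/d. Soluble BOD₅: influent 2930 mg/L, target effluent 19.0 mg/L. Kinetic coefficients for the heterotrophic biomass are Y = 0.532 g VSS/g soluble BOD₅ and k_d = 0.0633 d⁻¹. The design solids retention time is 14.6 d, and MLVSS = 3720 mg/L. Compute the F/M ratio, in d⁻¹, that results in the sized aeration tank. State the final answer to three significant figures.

Rearranging the biomass balance for a CMAS with decay, V = Y·Q·ΔS·θ_c / [X·(1+k_d θ_c)] = 0.532 × 1320 × (2930 − 19.0) × 14.6 / [3720 × (1 + 0.0633 × 14.6)] = 2.98×10^7 / 7158 = 4170 m³.
F/M = applied load / biomass = Q·S₀/(V·X) = 1320 × 2930 / (4170 × 3720) = 0.2493 d⁻¹.

F/M ≈ 0.249 d⁻¹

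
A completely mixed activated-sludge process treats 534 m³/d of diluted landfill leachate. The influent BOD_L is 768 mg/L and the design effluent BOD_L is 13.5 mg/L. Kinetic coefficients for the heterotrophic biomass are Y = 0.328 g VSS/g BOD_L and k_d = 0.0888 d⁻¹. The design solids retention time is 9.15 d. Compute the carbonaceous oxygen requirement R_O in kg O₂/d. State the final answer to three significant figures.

The observed yield is Y_obs = Y/(1 + k_d·θ_c) = 0.328 / (1 + 0.0888 × 9.15) = 0.328 / 1.813 = 0.1810 g VSS per g BOD_L removed.
ΔS = 768 − 13.5 = 754.5 mg/L, so the substrate removal rate is 534 × 754.5/1000 = 402.9 kg BOD_L/d.
Biomass synthesised: P_X = Y_obs × 402.9 = 72.91 kg VSS/d.
R_O = Q·(S₀ − S) − 1.42·P_X = 402.9 − 1.42 × 72.91 = 299.4 kg O₂/d.

R_O ≈ 299 kg O₂/d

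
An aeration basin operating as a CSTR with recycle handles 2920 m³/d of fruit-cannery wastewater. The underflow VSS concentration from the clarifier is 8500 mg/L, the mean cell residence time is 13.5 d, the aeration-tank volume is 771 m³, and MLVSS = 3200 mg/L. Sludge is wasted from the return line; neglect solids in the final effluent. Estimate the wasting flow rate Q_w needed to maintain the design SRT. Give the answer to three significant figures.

Q_w ≈ 21.5 m³/d

Q_w = (V·X)/(θ_c X_r) = 771.0 × 3200 / (13.5 × 8500) = 21.50 m³/d.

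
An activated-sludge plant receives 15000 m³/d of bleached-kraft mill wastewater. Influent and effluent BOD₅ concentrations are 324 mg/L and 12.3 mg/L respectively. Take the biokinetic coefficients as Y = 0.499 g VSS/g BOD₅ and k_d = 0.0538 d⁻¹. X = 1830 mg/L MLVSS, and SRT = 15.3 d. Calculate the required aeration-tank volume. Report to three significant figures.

Rearranging the biomass balance for a CMAS with decay, V = Y·Q·ΔS·θ_c / [X·(1+k_d θ_c)] = 0.499 × 15000 × (324 − 12.3) × 15.3 / [1830 × (1 + 0.0538 × 15.3)] = 3.57×10^7 / 3336 = 10699 m³.

V ≈ 10700 m³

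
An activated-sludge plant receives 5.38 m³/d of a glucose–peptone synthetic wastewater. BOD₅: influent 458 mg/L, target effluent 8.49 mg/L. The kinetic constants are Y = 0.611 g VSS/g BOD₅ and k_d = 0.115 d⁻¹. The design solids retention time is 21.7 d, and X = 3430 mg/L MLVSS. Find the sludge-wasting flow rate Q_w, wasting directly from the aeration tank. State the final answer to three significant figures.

Q_w ≈ 0.123 m³/d

From the SRT design equation V = Y Q (S₀−S) θ_c / [X (1 + k_d θ_c)] = 0.611 × 5.38 × (458 − 8.49) × 21.7 / [3430 × (1 + 0.115 × 21.7)] = 3.21×10^4 / 11990 = 2.674 m³.
With mixed-liquor wasting, θ_c = V/Q_w, so Q_w = V/θ_c = 2.674/21.7 = 0.1232 m³/d.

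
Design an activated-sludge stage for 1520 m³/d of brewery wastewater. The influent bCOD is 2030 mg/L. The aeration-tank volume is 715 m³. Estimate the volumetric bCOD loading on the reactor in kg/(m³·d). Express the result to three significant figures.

L_v = Q S₀ / V = 1520 × 2030 × 10⁻³ / 715.0 = 4.316 kg/(m³·d).

L_v ≈ 4.32 kg bCOD/(m³·d)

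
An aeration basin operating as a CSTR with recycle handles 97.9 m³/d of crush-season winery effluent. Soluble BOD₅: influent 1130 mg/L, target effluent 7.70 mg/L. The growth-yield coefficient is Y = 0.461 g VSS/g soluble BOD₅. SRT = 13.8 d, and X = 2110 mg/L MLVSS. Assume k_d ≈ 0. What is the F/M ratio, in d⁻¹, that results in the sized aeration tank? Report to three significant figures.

Biomass mass balance (decay neglected): V·X = Y·Q·(S₀ − S)·θ_c, so V = 0.461 × 97.9 × (1130 − 7.70) × 13.8 / 2110 = 331.3 m³.
F/M = applied load / biomass = Q·S₀/(V·X) = 97.9 × 1130 / (331.3 × 2110) = 0.1583 d⁻¹.

F/M ≈ 0.158 d⁻¹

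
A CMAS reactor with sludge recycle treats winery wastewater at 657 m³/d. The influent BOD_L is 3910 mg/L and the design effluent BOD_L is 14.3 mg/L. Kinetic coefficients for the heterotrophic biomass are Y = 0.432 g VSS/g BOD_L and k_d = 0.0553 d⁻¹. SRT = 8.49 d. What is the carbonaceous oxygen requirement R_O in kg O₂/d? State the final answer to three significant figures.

Observed yield with endogenous decay: Y_obs = Y / (1 + k_d·θ_c) = 0.432 / (1 + 0.0553 × 8.49) = 0.432 / 1.469 = 0.2940 g VSS/g BOD_L.
Q·(S₀ − S) = 657 × (3910 − 14.3) × 10⁻³ = 2559 kg/d removed.
Biomass synthesised: P_X = Y_obs × 2559 = 752.4 kg VSS/d.
Carbonaceous O₂ demand = substrate oxidised − cell-mass equivalent = 2559 − 1.42 × 752.4 = 1491 kg O₂/d.

R_O ≈ 1490 kg O₂/d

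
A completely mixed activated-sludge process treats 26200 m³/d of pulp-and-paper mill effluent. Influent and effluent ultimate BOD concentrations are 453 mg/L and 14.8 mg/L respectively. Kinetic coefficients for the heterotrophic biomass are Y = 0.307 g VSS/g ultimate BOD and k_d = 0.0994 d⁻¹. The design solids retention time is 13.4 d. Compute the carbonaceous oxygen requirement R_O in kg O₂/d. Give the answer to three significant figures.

R_O ≈ 9330 kg O₂/d

The observed yield is Y_obs = Y/(1 + k_d·θ_c) = 0.307 / (1 + 0.0994 × 13.4) = 0.307 / 2.332 = 0.1316 g VSS per g ultimate BOD removed.
ΔS = 453 − 14.8 = 438.2 mg/L, so the substrate removal rate is 26200 × 438.2/1000 = 11481 kg ultimate BOD/d.
P_X = Y_obs·Q·(S₀ − S) = 0.1316 × 11481 = 1511 kg VSS/d.
R_O = Q·ΔS − 1.42 P_X = 11481 − 2146 = 9335 kg O₂/d.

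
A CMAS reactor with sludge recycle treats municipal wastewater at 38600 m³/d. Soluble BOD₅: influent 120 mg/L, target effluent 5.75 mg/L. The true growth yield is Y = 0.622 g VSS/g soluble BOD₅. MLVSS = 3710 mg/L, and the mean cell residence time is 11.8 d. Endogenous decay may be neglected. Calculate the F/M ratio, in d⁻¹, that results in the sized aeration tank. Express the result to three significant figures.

With k_d = 0 the design equation reduces to V = Y Q (S₀−S) θ_c / X = 0.622 × 38600 × (120 − 5.75) × 11.8 / 3710 = 8725 m³.
Food-to-microorganism ratio F/M = Q S₀ / (V X) = 38600 × 120 / (8725 × 3710) = 0.1431 d⁻¹.

F/M ≈ 0.143 d⁻¹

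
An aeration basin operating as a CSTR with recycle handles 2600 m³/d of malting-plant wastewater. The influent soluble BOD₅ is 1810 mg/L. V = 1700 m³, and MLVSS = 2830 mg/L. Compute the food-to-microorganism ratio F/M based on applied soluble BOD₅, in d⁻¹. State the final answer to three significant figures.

Food-to-microorganism ratio F/M = Q S₀ / (V X) = 2600 × 1810 / (1700 × 2830) = 0.9782 d⁻¹.

F/M ≈ 0.978 d⁻¹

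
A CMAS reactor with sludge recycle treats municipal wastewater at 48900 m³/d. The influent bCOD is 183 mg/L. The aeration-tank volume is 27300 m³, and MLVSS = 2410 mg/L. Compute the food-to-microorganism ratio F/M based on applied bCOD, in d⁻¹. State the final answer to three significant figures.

F/M ≈ 0.136 d⁻¹

F/M = applied load / biomass = Q·S₀/(V·X) = 48900 × 183 / (27300 × 2410) = 0.1360 d⁻¹.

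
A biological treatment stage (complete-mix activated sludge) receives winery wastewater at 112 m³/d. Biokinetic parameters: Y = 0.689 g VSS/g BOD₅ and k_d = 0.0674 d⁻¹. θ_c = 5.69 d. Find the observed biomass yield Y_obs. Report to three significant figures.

Observed yield with endogenous decay: Y_obs = Y / (1 + k_d·θ_c) = 0.689 / (1 + 0.0674 × 5.69) = 0.689 / 1.384 = 0.4980 g VSS/g BOD₅.

Y_obs ≈ 0.498 g VSS/g BOD₅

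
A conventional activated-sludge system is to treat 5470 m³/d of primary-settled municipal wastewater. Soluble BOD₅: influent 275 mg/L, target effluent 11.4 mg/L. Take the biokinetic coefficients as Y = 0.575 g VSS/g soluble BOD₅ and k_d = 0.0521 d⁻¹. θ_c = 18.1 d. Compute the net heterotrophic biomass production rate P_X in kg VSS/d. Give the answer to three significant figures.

The observed yield is Y_obs = Y/(1 + k_d·θ_c) = 0.575 / (1 + 0.0521 × 18.1) = 0.575 / 1.943 = 0.2959 g VSS per g soluble BOD₅ removed.
Q·(S₀ − S) = 5470 × (275 − 11.4) × 10⁻³ = 1442 kg/d removed.
P_X = Y_obs · Q(S₀ − S) = 0.2959 × 1442 = 426.7 kg VSS/d.

P_X ≈ 427 kg VSS/d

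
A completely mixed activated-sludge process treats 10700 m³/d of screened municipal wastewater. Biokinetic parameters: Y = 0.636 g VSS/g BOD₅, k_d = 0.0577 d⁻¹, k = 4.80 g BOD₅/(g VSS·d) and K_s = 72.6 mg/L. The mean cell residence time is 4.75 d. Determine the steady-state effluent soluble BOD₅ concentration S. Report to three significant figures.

For a completely mixed reactor with recycle the Lawrence–McCarty relation gives S = K_s·(1 + k_d·θ_c) / [θ_c·(Y·k − k_d) − 1] = 72.6 × (1 + 0.0577 × 4.75) / [4.75 × (0.636 × 4.80 − 0.0577) − 1] = 92.50 / 13.23 = 6.993 mg/L.

S ≈ 6.99 mg/L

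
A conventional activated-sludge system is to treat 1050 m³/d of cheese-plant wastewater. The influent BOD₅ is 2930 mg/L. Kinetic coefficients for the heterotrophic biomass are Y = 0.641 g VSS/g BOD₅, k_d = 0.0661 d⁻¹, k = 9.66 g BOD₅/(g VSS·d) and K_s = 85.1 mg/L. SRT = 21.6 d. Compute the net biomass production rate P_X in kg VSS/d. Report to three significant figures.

P_X ≈ 812 kg VSS/d

From the Monod/SRT balance for a CMAS, S = K_s·(1+k_d θ_c)/[θ_c·(Y k − k_d) − 1] = 85.1 × (1 + 0.0661 × 21.6) / [21.6 × (0.641 × 9.66 − 0.0661) − 1] = 206.6 / 131.3 = 1.573 mg/L.
Y_obs = Y / (1 + k_d θ_c) = 0.641 / (1 + 0.0661 × 21.6) = 0.641 / 2.428 = 0.2640.
Mass of BOD₅ removed per day: Q(S₀ − S) = 1050 × 2928 g/m³ = 3075 kg/d.
Net biomass production P_X = Y_obs × Q·(S₀ − S) = 0.2640 × 3075 = 811.9 kg VSS/d.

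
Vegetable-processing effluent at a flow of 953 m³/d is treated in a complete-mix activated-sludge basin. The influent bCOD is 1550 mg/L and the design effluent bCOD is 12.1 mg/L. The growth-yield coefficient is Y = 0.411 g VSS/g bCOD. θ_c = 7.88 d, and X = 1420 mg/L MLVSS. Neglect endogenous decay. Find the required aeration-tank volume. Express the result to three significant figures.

V ≈ 3340 m³

With k_d = 0 the design equation reduces to V = Y Q (S₀−S) θ_c / X = 0.411 × 953 × (1550 − 12.1) × 7.88 / 1420 = 3343 m³.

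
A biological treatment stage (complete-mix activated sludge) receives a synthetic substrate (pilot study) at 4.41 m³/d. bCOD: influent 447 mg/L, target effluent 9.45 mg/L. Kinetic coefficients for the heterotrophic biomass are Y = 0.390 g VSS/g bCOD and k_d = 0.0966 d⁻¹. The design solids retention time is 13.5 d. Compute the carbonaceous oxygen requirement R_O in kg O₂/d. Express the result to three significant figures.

R_O ≈ 1.47 kg O₂/d

Observed yield with endogenous decay: Y_obs = Y / (1 + k_d·θ_c) = 0.390 / (1 + 0.0966 × 13.5) = 0.390 / 2.304 = 0.1693 g VSS/g bCOD.
ΔS = 447 − 9.45 = 437.6 mg/L, so the substrate removal rate is 4.41 × 437.6/1000 = 1.930 kg bCOD/d.
Net sludge production P_X = 0.1693 × 1.930 = 0.3266 kg VSS/d.
R_O = Q·(S₀ − S) − 1.42·P_X = 1.930 − 1.42 × 0.3266 = 1.466 kg O₂/d.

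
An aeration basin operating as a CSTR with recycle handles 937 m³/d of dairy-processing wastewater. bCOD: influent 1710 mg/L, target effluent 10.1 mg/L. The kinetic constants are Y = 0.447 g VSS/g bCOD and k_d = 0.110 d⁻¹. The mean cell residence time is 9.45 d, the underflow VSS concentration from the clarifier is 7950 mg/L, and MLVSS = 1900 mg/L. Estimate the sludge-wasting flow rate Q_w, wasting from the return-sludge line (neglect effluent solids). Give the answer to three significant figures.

Q_w ≈ 43.9 m³/d

From the SRT design equation V = Y Q (S₀−S) θ_c / [X (1 + k_d θ_c)] = 0.447 × 937 × (1710 − 10.1) × 9.45 / [1900 × (1 + 0.110 × 9.45)] = 6.73×10^6 / 3875 = 1736 m³.
Q_w = (V·X)/(θ_c X_r) = 1736 × 1900 / (9.45 × 7950) = 43.91 m³/d.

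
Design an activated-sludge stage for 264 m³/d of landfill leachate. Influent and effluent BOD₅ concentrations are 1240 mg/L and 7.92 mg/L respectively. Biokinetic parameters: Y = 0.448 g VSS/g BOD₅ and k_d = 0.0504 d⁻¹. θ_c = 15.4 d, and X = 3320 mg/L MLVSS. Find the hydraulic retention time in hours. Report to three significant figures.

From the SRT design equation V = Y Q (S₀−S) θ_c / [X (1 + k_d θ_c)] = 0.448 × 264 × (1240 − 7.92) × 15.4 / [3320 × (1 + 0.0504 × 15.4)] = 2.24×10^6 / 5897 = 380.6 m³.
HRT = V/Q = 380.6 m³ / 264 m³·d⁻¹ = 1.442 d × 24 = 34.60 h.

τ ≈ 34.6 h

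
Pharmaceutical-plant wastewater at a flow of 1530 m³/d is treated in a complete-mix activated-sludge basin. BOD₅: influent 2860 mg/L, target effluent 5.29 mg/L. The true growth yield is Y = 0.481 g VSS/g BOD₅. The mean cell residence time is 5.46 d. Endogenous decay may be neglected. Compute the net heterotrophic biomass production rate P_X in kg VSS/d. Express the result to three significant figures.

With endogenous decay neglected, the observed yield equals the true yield: Y_obs = Y = 0.481 g VSS/g BOD₅.
Mass of BOD₅ removed per day: Q(S₀ − S) = 1530 × 2855 g/m³ = 4368 kg/d.
P_X = Y_obs · Q(S₀ − S) = 0.4810 × 4368 = 2101 kg VSS/d.

P_X ≈ 2100 kg VSS/d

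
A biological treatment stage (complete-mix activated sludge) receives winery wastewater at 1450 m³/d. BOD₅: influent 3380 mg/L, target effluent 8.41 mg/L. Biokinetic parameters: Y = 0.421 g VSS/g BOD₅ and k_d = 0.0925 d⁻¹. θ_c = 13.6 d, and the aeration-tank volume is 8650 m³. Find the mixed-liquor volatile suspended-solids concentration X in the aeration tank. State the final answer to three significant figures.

From V·X·(1 + k_d·θ_c) = Y·Q·(S₀ − S)·θ_c: X = 0.421 × 1450 × (3380 − 8.41) × 13.6 / [8650 × (1 + 0.0925 × 13.6)] = 1433 mg/L.

X ≈ 1430 mg/L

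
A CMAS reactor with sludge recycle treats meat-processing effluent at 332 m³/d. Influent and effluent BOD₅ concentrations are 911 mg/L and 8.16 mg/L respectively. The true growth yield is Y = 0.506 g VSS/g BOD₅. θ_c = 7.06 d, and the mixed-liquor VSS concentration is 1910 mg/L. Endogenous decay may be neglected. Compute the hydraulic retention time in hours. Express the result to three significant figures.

τ ≈ 40.5 h

V·X = Y·Q·ΔS·θ_c gives V = 0.506 × 332 × (911 − 8.16) × 7.06 / 1910 = 560.6 m³.
τ = V/Q = 560.6/332 = 1.689 d, or 40.53 h.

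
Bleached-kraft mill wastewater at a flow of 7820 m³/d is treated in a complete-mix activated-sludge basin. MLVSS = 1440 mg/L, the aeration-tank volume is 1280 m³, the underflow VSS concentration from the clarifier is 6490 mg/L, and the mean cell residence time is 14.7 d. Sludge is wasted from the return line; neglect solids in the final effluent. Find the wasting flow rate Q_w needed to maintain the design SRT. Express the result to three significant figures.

Q_w ≈ 19.3 m³/d

Q_w = (V·X)/(θ_c X_r) = 1280 × 1440 / (14.7 × 6490) = 19.32 m³/d.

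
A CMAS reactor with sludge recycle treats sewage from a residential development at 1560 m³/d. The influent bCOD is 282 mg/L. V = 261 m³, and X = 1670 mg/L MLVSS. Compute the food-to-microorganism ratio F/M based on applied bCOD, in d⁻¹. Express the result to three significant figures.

Food-to-microorganism ratio F/M = Q S₀ / (V X) = 1560 × 282 / (261.0 × 1670) = 1.009 d⁻¹.

F/M ≈ 1.01 d⁻¹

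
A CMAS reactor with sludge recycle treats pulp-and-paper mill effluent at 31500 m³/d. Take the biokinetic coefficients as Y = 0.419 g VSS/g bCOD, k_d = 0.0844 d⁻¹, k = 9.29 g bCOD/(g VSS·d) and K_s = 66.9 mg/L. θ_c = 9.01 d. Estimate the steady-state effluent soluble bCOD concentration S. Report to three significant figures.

S ≈ 3.54 mg/L

Effluent substrate depends only on kinetics and SRT: S = K_s(1 + k_d θ_c) / [θ_c(Yk − k_d) − 1] = 66.9 × (1 + 0.0844 × 9.01) / [9.01 × (0.419 × 9.29 − 0.0844) − 1] = 117.8 / 33.31 = 3.536 mg/L.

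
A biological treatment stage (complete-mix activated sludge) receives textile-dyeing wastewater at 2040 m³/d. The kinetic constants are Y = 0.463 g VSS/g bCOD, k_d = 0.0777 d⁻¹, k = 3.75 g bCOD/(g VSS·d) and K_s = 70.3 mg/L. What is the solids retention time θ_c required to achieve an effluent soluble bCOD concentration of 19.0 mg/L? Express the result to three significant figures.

θ_c ≈ 3.43 d

From 1/θ_c = Y·k·S/(K_s + S) − k_d: Y·k·S/(K_s+S) = 0.463 × 3.75 × 19.0 / (70.3 + 19.0) = 0.3694 d⁻¹.
Then 1/θ_c = μ − k_d = 0.3694 − 0.0777 = 0.2917 d⁻¹, giving θ_c = 3.428 d.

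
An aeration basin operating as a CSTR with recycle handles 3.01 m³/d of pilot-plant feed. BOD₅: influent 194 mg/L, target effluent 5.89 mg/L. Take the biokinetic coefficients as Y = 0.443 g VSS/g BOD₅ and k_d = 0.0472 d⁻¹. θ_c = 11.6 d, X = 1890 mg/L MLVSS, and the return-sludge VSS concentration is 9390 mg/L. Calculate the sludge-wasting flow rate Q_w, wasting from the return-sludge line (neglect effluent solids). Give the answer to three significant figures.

Q_w ≈ 0.0173 m³/d

From the SRT design equation V = Y Q (S₀−S) θ_c / [X (1 + k_d θ_c)] = 0.443 × 3.01 × (194 − 5.89) × 11.6 / [1890 × (1 + 0.0472 × 11.6)] = 2.91×10^3 / 2925 = 0.9948 m³.
Wasting from the return line (neglecting effluent solids): Q_w = V·X / (θ_c·X_r) = 0.9948 × 1890 / (11.6 × 9390) = 0.01726 m³/d.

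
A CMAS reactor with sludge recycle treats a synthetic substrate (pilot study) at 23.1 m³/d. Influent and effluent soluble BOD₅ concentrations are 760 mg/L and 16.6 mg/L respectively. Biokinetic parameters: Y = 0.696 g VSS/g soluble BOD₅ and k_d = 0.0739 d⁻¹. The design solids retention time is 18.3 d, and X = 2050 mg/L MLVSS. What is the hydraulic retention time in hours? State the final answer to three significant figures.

From the SRT design equation V = Y Q (S₀−S) θ_c / [X (1 + k_d θ_c)] = 0.696 × 23.1 × (760 − 16.6) × 18.3 / [2050 × (1 + 0.0739 × 18.3)] = 2.19×10^5 / 4822 = 45.36 m³.
τ = V/Q = 45.36/23.1 = 1.963 d, or 47.12 h.

τ ≈ 47.1 h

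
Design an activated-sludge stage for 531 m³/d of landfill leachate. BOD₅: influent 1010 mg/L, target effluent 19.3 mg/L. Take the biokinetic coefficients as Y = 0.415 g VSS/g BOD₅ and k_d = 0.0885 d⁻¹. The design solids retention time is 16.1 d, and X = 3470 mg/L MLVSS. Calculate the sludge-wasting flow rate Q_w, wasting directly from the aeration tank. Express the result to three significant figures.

Q_w ≈ 25.9 m³/d

Rearranging the biomass balance for a CMAS with decay, V = Y·Q·ΔS·θ_c / [X·(1+k_d θ_c)] = 0.415 × 531 × (1010 − 19.3) × 16.1 / [3470 × (1 + 0.0885 × 16.1)] = 3.51×10^6 / 8414 = 417.7 m³.
Wasting from the aeration tank: Q_w = V / θ_c = 417.7 / 16.1 = 25.95 m³/d.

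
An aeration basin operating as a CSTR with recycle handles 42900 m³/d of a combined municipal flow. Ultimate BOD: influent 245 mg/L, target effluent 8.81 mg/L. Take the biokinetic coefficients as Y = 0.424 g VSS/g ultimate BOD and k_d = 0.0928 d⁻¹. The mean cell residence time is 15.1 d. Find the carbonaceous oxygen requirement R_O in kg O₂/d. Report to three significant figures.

Correct the yield for decay: Y_obs = Y/(1 + k_d θ_c) = 0.424 / (1 + 0.0928 × 15.1) = 0.424 / 2.401 = 0.1766.
Mass of ultimate BOD removed per day: Q(S₀ − S) = 42900 × 236.2 g/m³ = 10133 kg/d.
Net sludge production P_X = 0.1766 × 10133 = 1789 kg VSS/d.
R_O = Q·ΔS − 1.42 P_X = 10133 − 2541 = 7592 kg O₂/d.

R_O ≈ 7590 kg O₂/d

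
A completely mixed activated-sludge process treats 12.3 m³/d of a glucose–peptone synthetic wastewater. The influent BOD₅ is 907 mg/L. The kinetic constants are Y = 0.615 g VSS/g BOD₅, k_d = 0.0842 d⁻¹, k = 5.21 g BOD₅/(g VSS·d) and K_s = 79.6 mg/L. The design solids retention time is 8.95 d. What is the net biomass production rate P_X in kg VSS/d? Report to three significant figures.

P_X ≈ 3.89 kg VSS/d

For a completely mixed reactor with recycle the Lawrence–McCarty relation gives S = K_s·(1 + k_d·θ_c) / [θ_c·(Y·k − k_d) − 1] = 79.6 × (1 + 0.0842 × 8.95) / [8.95 × (0.615 × 5.21 − 0.0842) − 1] = 139.6 / 26.92 = 5.185 mg/L.
Correct the yield for decay: Y_obs = Y/(1 + k_d θ_c) = 0.615 / (1 + 0.0842 × 8.95) = 0.615 / 1.754 = 0.3507.
Mass of BOD₅ removed per day: Q(S₀ − S) = 12.3 × 901.8 g/m³ = 11.09 kg/d.
Biomass produced: P_X = Y_obs·Q·ΔS = 0.3507 × 11.09 ≈ 3.890 kg VSS/d.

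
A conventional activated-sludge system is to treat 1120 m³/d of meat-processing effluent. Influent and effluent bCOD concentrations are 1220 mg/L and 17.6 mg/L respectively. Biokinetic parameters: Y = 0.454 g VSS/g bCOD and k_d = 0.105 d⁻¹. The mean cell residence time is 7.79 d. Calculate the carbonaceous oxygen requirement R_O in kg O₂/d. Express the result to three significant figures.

R_O ≈ 869 kg O₂/d

The observed yield is Y_obs = Y/(1 + k_d·θ_c) = 0.454 / (1 + 0.105 × 7.79) = 0.454 / 1.818 = 0.2497 g VSS per g bCOD removed.
Q·(S₀ − S) = 1120 × (1220 − 17.6) × 10⁻³ = 1347 kg/d removed.
Biomass synthesised: P_X = Y_obs × 1347 = 336.3 kg VSS/d.
R_O = Q·(S₀ − S) − 1.42·P_X = 1347 − 1.42 × 336.3 = 869.1 kg O₂/d.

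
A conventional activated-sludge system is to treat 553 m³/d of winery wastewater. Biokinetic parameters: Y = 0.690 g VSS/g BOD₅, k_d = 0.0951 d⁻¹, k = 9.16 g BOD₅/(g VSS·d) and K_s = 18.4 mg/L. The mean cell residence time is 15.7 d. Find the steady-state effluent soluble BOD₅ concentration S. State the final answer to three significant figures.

S ≈ 0.474 mg/L

Effluent substrate depends only on kinetics and SRT: S = K_s(1 + k_d θ_c) / [θ_c(Yk − k_d) − 1] = 18.4 × (1 + 0.0951 × 15.7) / [15.7 × (0.690 × 9.16 − 0.0951) − 1] = 45.87 / 96.74 = 0.4742 mg/L.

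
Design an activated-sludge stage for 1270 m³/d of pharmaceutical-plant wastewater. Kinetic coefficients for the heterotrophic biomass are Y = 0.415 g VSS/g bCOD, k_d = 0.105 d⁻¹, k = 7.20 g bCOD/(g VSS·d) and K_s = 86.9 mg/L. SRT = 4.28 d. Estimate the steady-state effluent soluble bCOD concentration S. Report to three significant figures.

S ≈ 11.1 mg/L

Effluent substrate depends only on kinetics and SRT: S = K_s(1 + k_d θ_c) / [θ_c(Yk − k_d) − 1] = 86.9 × (1 + 0.105 × 4.28) / [4.28 × (0.415 × 7.20 − 0.105) − 1] = 126.0 / 11.34 = 11.11 mg/L.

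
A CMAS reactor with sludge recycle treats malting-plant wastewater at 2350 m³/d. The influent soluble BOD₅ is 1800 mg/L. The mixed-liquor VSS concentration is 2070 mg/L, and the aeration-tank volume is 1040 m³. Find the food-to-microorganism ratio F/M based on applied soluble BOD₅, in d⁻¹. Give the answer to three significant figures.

F/M = applied load / biomass = Q·S₀/(V·X) = 2350 × 1800 / (1040 × 2070) = 1.965 d⁻¹.

F/M ≈ 1.96 d⁻¹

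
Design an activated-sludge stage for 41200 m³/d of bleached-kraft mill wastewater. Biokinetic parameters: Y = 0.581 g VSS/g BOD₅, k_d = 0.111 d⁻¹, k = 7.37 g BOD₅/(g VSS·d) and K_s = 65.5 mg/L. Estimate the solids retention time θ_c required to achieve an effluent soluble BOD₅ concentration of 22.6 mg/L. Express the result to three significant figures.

θ_c ≈ 1.01 d

From 1/θ_c = Y·k·S/(K_s + S) − k_d: Y·k·S/(K_s+S) = 0.581 × 7.37 × 22.6 / (65.5 + 22.6) = 1.098 d⁻¹.
θ_c = 1/(μ − k_d) = 1/(1.098 − 0.111) = 1/0.9874 = 1.013 d.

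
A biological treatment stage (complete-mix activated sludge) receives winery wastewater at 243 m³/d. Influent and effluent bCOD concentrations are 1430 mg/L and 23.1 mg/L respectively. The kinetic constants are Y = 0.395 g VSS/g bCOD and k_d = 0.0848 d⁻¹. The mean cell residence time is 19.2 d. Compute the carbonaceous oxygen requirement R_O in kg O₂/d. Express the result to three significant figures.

R_O ≈ 269 kg O₂/d

Correct the yield for decay: Y_obs = Y/(1 + k_d θ_c) = 0.395 / (1 + 0.0848 × 19.2) = 0.395 / 2.628 = 0.1503.
Q·(S₀ − S) = 243 × (1430 − 23.1) × 10⁻³ = 341.9 kg/d removed.
Net sludge production P_X = 0.1503 × 341.9 = 51.38 kg VSS/d.
R_O = Q·(S₀ − S) − 1.42·P_X = 341.9 − 1.42 × 51.38 = 268.9 kg O₂/d.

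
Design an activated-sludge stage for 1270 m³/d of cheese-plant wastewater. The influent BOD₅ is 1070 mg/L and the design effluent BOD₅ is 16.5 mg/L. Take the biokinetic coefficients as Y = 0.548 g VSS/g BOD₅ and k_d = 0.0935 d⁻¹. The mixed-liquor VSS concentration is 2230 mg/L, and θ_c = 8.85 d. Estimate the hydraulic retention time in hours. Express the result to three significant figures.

τ ≈ 30.1 h

Rearranging the biomass balance for a CMAS with decay, V = Y·Q·ΔS·θ_c / [X·(1+k_d θ_c)] = 0.548 × 1270 × (1070 − 16.5) × 8.85 / [2230 × (1 + 0.0935 × 8.85)] = 6.49×10^6 / 4075 = 1592 m³.
τ = V/Q = 1592/1270 = 1.254 d, or 30.09 h.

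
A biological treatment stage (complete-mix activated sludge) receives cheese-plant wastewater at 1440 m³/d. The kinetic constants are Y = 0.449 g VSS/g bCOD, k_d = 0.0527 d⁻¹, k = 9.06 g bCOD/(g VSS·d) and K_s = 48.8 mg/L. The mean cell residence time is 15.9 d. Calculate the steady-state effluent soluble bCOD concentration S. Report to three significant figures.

S ≈ 1.43 mg/L

Effluent substrate depends only on kinetics and SRT: S = K_s(1 + k_d θ_c) / [θ_c(Yk − k_d) − 1] = 48.8 × (1 + 0.0527 × 15.9) / [15.9 × (0.449 × 9.06 − 0.0527) − 1] = 89.69 / 62.84 = 1.427 mg/L.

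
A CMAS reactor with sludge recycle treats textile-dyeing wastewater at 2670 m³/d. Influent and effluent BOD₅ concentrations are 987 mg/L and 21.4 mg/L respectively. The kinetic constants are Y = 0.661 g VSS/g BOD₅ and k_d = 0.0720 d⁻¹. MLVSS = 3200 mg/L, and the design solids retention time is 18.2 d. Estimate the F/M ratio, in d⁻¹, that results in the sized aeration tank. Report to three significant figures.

From the SRT design equation V = Y Q (S₀−S) θ_c / [X (1 + k_d θ_c)] = 0.661 × 2670 × (987 − 21.4) × 18.2 / [3200 × (1 + 0.0720 × 18.2)] = 3.1×10^7 / 7393 = 4195 m³.
F/M = applied load / biomass = Q·S₀/(V·X) = 2670 × 987 / (4195 × 3200) = 0.1963 d⁻¹.

F/M ≈ 0.196 d⁻¹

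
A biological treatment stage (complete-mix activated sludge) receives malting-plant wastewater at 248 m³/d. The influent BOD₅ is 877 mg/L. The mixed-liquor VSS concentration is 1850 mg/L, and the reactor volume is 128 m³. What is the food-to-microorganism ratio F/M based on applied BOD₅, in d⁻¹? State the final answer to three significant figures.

F/M ≈ 0.918 d⁻¹

F/M = applied load / biomass = Q·S₀/(V·X) = 248 × 877 / (128.0 × 1850) = 0.9185 d⁻¹.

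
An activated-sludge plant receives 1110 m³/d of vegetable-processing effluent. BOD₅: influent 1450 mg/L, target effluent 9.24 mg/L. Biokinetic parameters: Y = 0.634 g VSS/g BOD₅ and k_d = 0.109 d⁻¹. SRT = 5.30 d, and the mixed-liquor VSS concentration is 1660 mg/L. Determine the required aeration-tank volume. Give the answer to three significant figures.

From the SRT design equation V = Y Q (S₀−S) θ_c / [X (1 + k_d θ_c)] = 0.634 × 1110 × (1450 − 9.24) × 5.30 / [1660 × (1 + 0.109 × 5.30)] = 5.37×10^6 / 2619 = 2052 m³.

V ≈ 2050 m³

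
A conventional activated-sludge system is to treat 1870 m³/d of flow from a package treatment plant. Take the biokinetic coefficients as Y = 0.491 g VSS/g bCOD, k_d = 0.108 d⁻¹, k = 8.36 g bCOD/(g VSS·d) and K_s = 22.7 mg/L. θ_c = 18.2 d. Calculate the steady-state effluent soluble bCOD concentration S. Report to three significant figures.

For a completely mixed reactor with recycle the Lawrence–McCarty relation gives S = K_s·(1 + k_d·θ_c) / [θ_c·(Y·k − k_d) − 1] = 22.7 × (1 + 0.108 × 18.2) / [18.2 × (0.491 × 8.36 − 0.108) − 1] = 67.32 / 71.74 = 0.9384 mg/L.

S ≈ 0.938 mg/L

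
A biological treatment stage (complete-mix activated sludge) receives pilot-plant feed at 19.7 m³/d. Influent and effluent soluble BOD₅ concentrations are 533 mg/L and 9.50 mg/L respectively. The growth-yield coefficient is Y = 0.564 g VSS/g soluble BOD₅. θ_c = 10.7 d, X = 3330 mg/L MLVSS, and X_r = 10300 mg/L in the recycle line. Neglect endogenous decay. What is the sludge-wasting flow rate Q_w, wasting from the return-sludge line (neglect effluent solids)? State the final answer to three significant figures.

Q_w ≈ 0.565 m³/d

With k_d = 0 the design equation reduces to V = Y Q (S₀−S) θ_c / X = 0.564 × 19.7 × (533 − 9.50) × 10.7 / 3330 = 18.69 m³.
θ_c = V·X/(Q_w·X_r) when wasting from the recycle, so Q_w = V·X/(θ_c·X_r) = 18.69 × 3330 / (10.7 × 10300) = 0.5647 m³/d.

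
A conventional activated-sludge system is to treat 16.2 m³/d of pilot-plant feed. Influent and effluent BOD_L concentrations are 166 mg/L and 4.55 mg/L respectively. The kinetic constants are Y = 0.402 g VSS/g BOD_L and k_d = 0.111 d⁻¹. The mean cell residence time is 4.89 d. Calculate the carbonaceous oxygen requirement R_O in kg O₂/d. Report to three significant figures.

R_O ≈ 1.65 kg O₂/d

The observed yield is Y_obs = Y/(1 + k_d·θ_c) = 0.402 / (1 + 0.111 × 4.89) = 0.402 / 1.543 = 0.2606 g VSS per g BOD_L removed.
Substrate removed = Q·(S₀ − S) = 16.2 m³/d × (166 − 4.55) g/m³ = 2.62×10^3 g/d = 2.615 kg/d.
Net sludge production P_X = 0.2606 × 2.615 = 0.6815 kg VSS/d.
Carbonaceous O₂ demand = substrate oxidised − cell-mass equivalent = 2.615 − 1.42 × 0.6815 = 1.648 kg O₂/d.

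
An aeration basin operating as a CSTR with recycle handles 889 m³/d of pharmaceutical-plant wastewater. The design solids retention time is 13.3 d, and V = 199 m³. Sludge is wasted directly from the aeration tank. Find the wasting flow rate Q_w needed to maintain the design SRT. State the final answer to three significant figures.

Q_w ≈ 15.0 m³/d

With mixed-liquor wasting, θ_c = V/Q_w, so Q_w = V/θ_c = 199.0/13.3 = 14.96 m³/d.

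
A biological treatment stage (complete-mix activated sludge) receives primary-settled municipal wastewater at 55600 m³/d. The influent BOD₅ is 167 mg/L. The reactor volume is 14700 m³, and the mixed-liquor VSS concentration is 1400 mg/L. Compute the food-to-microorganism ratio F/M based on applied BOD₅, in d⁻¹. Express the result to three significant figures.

F/M ≈ 0.451 d⁻¹

Food-to-microorganism ratio F/M = Q S₀ / (V X) = 55600 × 167 / (14700 × 1400) = 0.4512 d⁻¹.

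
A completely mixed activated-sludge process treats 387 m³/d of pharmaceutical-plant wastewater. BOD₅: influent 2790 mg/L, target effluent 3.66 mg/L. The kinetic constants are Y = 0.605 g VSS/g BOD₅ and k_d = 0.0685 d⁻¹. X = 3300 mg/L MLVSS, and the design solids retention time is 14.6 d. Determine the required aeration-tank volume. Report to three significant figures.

V ≈ 1440 m³

Steady-state biomass mass balance: V·X·(1 + k_d·θ_c) = Y·Q·(S₀ − S)·θ_c, so V = 0.605 × 387 × (2790 − 3.66) × 14.6 / [3300 × (1 + 0.0685 × 14.6)] = 9.52×10^6 / 6600 = 1443 m³.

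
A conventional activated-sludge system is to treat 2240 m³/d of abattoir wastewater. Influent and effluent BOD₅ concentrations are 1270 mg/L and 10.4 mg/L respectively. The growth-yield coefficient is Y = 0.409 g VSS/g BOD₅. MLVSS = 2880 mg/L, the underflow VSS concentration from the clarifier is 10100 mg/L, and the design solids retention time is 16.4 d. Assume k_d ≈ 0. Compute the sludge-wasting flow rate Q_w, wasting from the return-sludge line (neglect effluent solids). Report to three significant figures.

Biomass mass balance (decay neglected): V·X = Y·Q·(S₀ − S)·θ_c, so V = 0.409 × 2240 × (1270 − 10.4) × 16.4 / 2880 = 6571 m³.
θ_c = V·X/(Q_w·X_r) when wasting from the recycle, so Q_w = V·X/(θ_c·X_r) = 6571 × 2880 / (16.4 × 10100) = 114.3 m³/d.

Q_w ≈ 114 m³/d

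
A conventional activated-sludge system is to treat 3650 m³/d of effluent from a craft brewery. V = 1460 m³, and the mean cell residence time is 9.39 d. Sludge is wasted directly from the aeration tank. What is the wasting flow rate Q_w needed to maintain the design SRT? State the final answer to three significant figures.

Q_w ≈ 155 m³/d

With mixed-liquor wasting, θ_c = V/Q_w, so Q_w = V/θ_c = 1460/9.39 = 155.5 m³/d.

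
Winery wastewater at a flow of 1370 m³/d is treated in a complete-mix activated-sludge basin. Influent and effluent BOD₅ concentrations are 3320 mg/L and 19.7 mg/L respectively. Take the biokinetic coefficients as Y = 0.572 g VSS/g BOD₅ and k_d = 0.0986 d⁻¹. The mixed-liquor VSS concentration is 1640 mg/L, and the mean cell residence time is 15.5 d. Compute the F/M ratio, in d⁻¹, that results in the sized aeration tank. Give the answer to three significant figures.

Steady-state biomass mass balance: V·X·(1 + k_d·θ_c) = Y·Q·(S₀ − S)·θ_c, so V = 0.572 × 1370 × (3320 − 19.7) × 15.5 / [1640 × (1 + 0.0986 × 15.5)] = 4.01×10^7 / 4146 = 9668 m³.
F/M = applied load / biomass = Q·S₀/(V·X) = 1370 × 3320 / (9668 × 1640) = 0.2869 d⁻¹.

F/M ≈ 0.287 d⁻¹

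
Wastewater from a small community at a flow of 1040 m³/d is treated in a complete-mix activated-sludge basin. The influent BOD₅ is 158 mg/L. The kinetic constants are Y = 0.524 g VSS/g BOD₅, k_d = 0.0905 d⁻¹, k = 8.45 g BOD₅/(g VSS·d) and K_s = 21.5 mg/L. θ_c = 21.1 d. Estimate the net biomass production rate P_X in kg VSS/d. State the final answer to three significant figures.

P_X ≈ 29.5 kg VSS/d

Effluent substrate depends only on kinetics and SRT: S = K_s(1 + k_d θ_c) / [θ_c(Yk − k_d) − 1] = 21.5 × (1 + 0.0905 × 21.1) / [21.1 × (0.524 × 8.45 − 0.0905) − 1] = 62.56 / 90.52 = 0.6911 mg/L.
The observed yield is Y_obs = Y/(1 + k_d·θ_c) = 0.524 / (1 + 0.0905 × 21.1) = 0.524 / 2.910 = 0.1801 g VSS per g BOD₅ removed.
Substrate removed = Q·(S₀ − S) = 1040 m³/d × (158 − 0.691) g/m³ = 1.64×10^5 g/d = 163.6 kg/d.
Net biomass production P_X = Y_obs × Q·(S₀ − S) = 0.1801 × 163.6 = 29.46 kg VSS/d.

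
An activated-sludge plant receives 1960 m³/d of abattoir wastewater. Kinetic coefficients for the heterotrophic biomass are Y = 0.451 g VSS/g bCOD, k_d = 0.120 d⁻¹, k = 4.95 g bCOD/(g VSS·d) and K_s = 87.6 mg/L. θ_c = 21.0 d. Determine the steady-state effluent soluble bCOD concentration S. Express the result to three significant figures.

S ≈ 7.11 mg/L

Effluent substrate depends only on kinetics and SRT: S = K_s(1 + k_d θ_c) / [θ_c(Yk − k_d) − 1] = 87.6 × (1 + 0.120 × 21.0) / [21.0 × (0.451 × 4.95 − 0.120) − 1] = 308.4 / 43.36 = 7.111 mg/L.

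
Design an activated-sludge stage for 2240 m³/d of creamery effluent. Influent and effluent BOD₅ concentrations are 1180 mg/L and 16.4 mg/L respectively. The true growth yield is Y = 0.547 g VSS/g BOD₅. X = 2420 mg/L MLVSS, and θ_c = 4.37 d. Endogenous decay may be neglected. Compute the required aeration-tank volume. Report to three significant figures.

V ≈ 2570 m³

V·X = Y·Q·ΔS·θ_c gives V = 0.547 × 2240 × (1180 − 16.4) × 4.37 / 2420 = 2575 m³.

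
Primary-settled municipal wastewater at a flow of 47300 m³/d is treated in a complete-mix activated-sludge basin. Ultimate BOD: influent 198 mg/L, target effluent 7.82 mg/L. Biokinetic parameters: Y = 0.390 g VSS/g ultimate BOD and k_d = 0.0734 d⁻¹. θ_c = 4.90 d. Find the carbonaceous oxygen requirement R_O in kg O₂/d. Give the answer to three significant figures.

R_O ≈ 5330 kg O₂/d

Y_obs = Y / (1 + k_d θ_c) = 0.390 / (1 + 0.0734 × 4.90) = 0.390 / 1.360 = 0.2868.
ΔS = 198 − 7.82 = 190.2 mg/L, so the substrate removal rate is 47300 × 190.2/1000 = 8996 kg ultimate BOD/d.
Net sludge production P_X = 0.2868 × 8996 = 2580 kg VSS/d.
R_O = Q·ΔS − 1.42 P_X = 8996 − 3664 = 5332 kg O₂/d.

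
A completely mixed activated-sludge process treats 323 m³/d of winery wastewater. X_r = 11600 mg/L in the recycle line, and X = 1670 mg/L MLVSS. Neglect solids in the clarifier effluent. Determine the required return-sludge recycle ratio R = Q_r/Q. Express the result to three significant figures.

Solids balance on the clarifier gives (1+R)X = R·X_r, so R = X/(X_r − X) = 1670 / (11600 − 1670) = 0.1682.

R ≈ 0.168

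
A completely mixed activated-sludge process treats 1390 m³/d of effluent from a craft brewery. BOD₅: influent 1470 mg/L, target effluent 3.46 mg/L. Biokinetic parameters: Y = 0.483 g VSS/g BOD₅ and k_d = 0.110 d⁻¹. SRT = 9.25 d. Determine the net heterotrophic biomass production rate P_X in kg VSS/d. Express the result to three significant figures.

Y_obs = Y / (1 + k_d θ_c) = 0.483 / (1 + 0.110 × 9.25) = 0.483 / 2.018 = 0.2394.
Q·(S₀ − S) = 1390 × (1470 − 3.46) × 10⁻³ = 2038 kg/d removed.
P_X = Y_obs · Q(S₀ − S) = 0.2394 × 2038 = 488.0 kg VSS/d.

P_X ≈ 488 kg VSS/d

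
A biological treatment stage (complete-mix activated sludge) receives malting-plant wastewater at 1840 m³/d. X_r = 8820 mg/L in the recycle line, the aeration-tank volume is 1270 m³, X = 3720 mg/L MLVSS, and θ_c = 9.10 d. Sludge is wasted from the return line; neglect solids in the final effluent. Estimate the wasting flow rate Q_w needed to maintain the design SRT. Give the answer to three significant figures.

θ_c = V·X/(Q_w·X_r) when wasting from the recycle, so Q_w = V·X/(θ_c·X_r) = 1270 × 3720 / (9.10 × 8820) = 58.86 m³/d.

Q_w ≈ 58.9 m³/d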